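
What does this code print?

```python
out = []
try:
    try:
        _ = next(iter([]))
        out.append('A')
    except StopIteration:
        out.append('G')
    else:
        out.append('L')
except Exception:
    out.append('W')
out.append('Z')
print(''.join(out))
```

Execution trace: 'G' (inner except StopIteration) → 'Z' (after the try/except). Output: GZ

Answer: GZ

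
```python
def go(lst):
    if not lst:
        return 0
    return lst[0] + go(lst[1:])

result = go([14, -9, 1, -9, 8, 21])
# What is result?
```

14 + (-9) + 1 + (-9) + 8 + 21 + 0 = 26

Answer: 26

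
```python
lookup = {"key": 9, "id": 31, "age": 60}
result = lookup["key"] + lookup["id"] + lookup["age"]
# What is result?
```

Trace:
`lookup = {"key": 9, "id": 31, "age": 60}` → lookup = {'key': 9, 'id': 31, 'age': 60}
`result = lookup["key"] + lookup["id"] + lookup["age"]` → result = 100
So result = 100

Answer: 100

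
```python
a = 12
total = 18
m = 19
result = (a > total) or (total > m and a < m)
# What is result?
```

Trace:
`a = 12` → a = 12
`total = 18` → total = 18
`m = 19` → m = 19
`result = (a > total) or (total > m and a < m)` → result = False
So result = False

Answer: False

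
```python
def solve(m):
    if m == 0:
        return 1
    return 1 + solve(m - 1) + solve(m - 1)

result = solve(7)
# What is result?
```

solve(m) = 1 + 2·solve(m-1), solve(0)=1. Closed form: (1+1)·2^7 - 1 = 255.

Answer: 255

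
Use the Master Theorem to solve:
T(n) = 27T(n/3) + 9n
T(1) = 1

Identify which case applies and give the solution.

a=27, b=3, f(n)=9n. log_3(27) = 3. Since c=1 < 3, Case 1 applies: T(n) = Θ(n^log_b(a)) = O(n^3).

Answer: O(n^3) - Case 1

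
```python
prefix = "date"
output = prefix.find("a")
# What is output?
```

Trace:
`prefix = "date"` → prefix = 'date'
`output = prefix.find("a")` → output = 1
So output = 1

Answer: 1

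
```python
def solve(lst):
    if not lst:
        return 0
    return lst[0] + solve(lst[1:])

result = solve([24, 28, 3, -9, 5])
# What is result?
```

24 + 28 + 3 + (-9) + 5 + 0 = 51

Answer: 51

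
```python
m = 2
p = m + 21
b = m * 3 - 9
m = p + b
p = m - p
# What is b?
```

Trace:
`m = 2` → m = 2
`p = m + 21` → p = 23
`b = m * 3 - 9` → b = -3
`m = p + b` → m = 20
`p = m - p` → p = -3
So b = -3

Answer: -3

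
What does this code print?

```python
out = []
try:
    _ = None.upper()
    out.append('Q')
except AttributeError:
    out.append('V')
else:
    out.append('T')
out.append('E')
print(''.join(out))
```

Execution trace: 'V' (except AttributeError) → 'E' (after the try/except). Output: VE

Answer: VE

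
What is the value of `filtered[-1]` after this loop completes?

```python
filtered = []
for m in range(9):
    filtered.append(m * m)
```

Last element of squares 0 to 8
`filtered` takes the values: [] → [0] → [0, 1] → [0, 1, 4] → [0, 1, 4, 9] → [0, 1, 4, 9, 16] → [0, 1, 4, 9, 16, 25] → [0, 1, 4, 9, 16, 25, 36] → [0, 1, 4, 9, 16, 25, 36, 49] → [0, 1, 4, 9, 16, 25, 36, 49, 64]
So `filtered[-1]` = 64

Answer: 64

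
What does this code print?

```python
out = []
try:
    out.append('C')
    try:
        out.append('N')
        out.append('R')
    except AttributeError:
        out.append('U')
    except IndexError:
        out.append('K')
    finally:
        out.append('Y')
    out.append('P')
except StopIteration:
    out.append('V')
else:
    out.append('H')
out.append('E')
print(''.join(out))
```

Execution trace: 'C' (try body) → 'N' (inner try body) → 'R' (inner try body, no exception) → 'Y' (inner finally) → 'P' (try body, no exception) → 'H' (else) → 'E' (after the try/except). Output: CNRYPHE

Answer: CNRYPHE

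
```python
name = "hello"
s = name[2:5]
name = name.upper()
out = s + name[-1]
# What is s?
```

Trace:
`name = "hello"` → name = 'hello'
`s = name[2:5]` → s = 'llo'
`name = name.upper()` → name = 'HELLO'
`out = s + name[-1]` → out = 'lloO'
So s = 'llo'

Answer: 'llo'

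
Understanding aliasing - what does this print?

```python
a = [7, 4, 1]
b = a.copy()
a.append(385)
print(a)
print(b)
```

Key concept: list.copy() creates independent copy.
Step by step:
`a = [7, 4, 1]` → a = [7, 4, 1]
`b = a.copy()` → b = [7, 4, 1]
`a.append(385)` → a = [7, 4, 1, 385]
`print(a)` → prints [7, 4, 1, 385]
`print(b)` → prints [7, 4, 1]

Answer:
[7, 4, 1, 385]
[7, 4, 1]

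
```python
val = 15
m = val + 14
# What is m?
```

Trace:
`val = 15` → val = 15
`m = val + 14` → m = 29
So m = 29

Answer: 29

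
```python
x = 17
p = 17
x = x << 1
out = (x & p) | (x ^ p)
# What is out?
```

Trace:
`x = 17` → x = 17
`p = 17` → p = 17
`x = x << 1` → x = 34
`out = (x & p) | (x ^ p)` → out = 51
So out = 51

Answer: 51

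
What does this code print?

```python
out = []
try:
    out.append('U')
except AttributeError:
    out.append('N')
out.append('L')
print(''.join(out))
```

Execution trace: 'U' (try body, no exception) → 'L' (after the try/except). Output: UL

Answer: UL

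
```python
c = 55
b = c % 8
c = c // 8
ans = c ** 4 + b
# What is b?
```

Trace:
`c = 55` → c = 55
`b = c % 8` → b = 7
`c = c // 8` → c = 6
`ans = c ** 4 + b` → ans = 1303
So b = 7

Answer: 7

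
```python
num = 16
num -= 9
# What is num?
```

Trace:
`num = 16` → num = 16
`num -= 9` → num = 7
So num = 7

Answer: 7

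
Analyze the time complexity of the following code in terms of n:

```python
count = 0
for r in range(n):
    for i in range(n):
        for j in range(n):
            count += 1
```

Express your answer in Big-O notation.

Each loop level contributes: n × n × n. Multiplying the contributions gives O(n^3).

Answer: O(n^3)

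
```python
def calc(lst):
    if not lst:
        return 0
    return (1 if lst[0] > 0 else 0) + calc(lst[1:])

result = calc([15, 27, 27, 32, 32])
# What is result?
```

Count of positive elements in [15, 27, 27, 32, 32] = 5

Answer: 5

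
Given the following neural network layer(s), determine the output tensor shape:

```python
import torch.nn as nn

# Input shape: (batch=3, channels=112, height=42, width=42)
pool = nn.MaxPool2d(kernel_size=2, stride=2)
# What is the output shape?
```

Input: (3, 112, 42, 42) -> Output: (3, 112, 21, 21)

Answer: (3, 112, 21, 21)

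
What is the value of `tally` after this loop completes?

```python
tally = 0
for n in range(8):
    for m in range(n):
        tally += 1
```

Triangle number: 0+1+2+...+7
`tally` takes the values: 0 → 1 → 2 → 3 → 4 → 5 → 6 → 7 → 8 → 9 → 10 → 11 → 12 → 13 → 14 → 15 → 16 → 17 → 18 → 19 → 20 → 21 → 22 → 23 → 24 → 25 → 26 → 27 → 28

Answer: 28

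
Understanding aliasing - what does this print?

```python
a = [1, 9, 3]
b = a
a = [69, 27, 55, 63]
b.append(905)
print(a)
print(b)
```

Key concept: rebinding vs mutation: a is rebound to a new list, b still points at the original.
Step by step:
`a = [1, 9, 3]` → a = [1, 9, 3]
`b = a` → b = [1, 9, 3] (same object as a)
`a = [69, 27, 55, 63]` → a = [69, 27, 55, 63]
`b.append(905)` → b = [1, 9, 3, 905]
`print(a)` → prints [69, 27, 55, 63]
`print(b)` → prints [1, 9, 3, 905]

Answer:
[69, 27, 55, 63]
[1, 9, 3, 905]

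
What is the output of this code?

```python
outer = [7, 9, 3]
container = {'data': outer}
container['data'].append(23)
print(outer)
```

Key concept: dict holds reference to list.
Step by step:
`outer = [7, 9, 3]` → outer = [7, 9, 3]
`container = {'data': outer}` → container = {'data': [7, 9, 3]}
`container['data'].append(23)` → outer = [7, 9, 3, 23]; container = {'data': [7, 9, 3, 23]}
`print(outer)` → prints [7, 9, 3, 23]

Answer: [7, 9, 3, 23]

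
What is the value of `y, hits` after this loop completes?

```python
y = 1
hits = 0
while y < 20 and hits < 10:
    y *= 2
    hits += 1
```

Double until >= 20 or 10 iterations
`y, hits` takes the values: (1, 0) → (2, 0) → (2, 1) → (4, 1) → (4, 2) → (8, 2) → (8, 3) → (16, 3) → (16, 4) → (32, 4) → (32, 5)

Answer: 32, 5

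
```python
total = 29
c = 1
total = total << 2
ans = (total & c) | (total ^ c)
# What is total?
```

Trace:
`total = 29` → total = 29
`c = 1` → c = 1
`total = total << 2` → total = 116
`ans = (total & c) | (total ^ c)` → ans = 117
So total = 116

Answer: 116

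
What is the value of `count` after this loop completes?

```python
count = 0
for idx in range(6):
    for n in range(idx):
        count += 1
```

Triangle number: 0+1+2+...+5
`count` takes the values: 0 → 1 → 2 → 3 → 4 → 5 → 6 → 7 → 8 → 9 → 10 → 11 → 12 → 13 → 14 → 15

Answer: 15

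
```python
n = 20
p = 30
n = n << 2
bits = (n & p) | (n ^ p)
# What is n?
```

Trace:
`n = 20` → n = 20
`p = 30` → p = 30
`n = n << 2` → n = 80
`bits = (n & p) | (n ^ p)` → bits = 94
So n = 80

Answer: 80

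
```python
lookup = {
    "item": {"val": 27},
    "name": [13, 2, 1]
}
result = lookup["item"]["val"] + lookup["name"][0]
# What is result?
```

Trace:
`lookup = { ...` → lookup = {'item': {'val': 27}, 'name': [13, 2, 1]}
`result = lookup["item"]["val"] + lookup["name"][0]` → result = 40
So result = 40

Answer: 40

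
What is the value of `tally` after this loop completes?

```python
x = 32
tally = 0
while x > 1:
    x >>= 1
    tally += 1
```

Count right shifts until 1
`tally` takes the values: 0 → 1 → 2 → 3 → 4 → 5

Answer: 5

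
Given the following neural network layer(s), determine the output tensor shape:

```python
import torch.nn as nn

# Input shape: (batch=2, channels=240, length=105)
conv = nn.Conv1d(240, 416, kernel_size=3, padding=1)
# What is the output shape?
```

Input: (2, 240, 105) -> Output: (2, 416, 105)

Answer: (2, 416, 105)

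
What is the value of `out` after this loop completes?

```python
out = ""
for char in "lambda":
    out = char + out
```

Reverse 'lambda'
`out` takes the values: "" → "l" → "al" → "mal" → "bmal" → "dbmal" → "adbmal"

Answer: "adbmal"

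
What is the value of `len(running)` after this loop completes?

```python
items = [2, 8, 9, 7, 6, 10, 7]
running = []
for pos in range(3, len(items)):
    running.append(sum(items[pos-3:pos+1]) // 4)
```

Number of 4-element averages
`running` takes the values: [] → [6] → [6, 7] → [6, 7, 8] → [6, 7, 8, 7]
So `len(running)` = 4

Answer: 4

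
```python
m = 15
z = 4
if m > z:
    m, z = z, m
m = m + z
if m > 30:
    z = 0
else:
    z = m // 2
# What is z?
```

Trace:
`m = 15` → m = 15
`z = 4` → z = 4
`if m > z: ...` → m > z is True → m = 4; z = 15
`m = m + z` → m = 19
`if m > 30: ...` → m > 30 is False, take else branch → z = 9
So z = 9

Answer: 9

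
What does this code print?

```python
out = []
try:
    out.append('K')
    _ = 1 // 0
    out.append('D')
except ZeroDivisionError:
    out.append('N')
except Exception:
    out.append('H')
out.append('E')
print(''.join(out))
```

Execution trace: 'K' (try body) → 'N' (except ZeroDivisionError) → 'E' (after the try/except). Output: KNE

Answer: KNE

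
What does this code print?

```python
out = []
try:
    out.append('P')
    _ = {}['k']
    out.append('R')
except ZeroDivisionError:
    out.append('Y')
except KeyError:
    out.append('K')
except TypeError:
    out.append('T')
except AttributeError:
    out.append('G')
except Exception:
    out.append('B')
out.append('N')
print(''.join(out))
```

Execution trace: 'P' (try body) → 'K' (except KeyError) → 'N' (after the try/except). Output: PKN

Answer: PKN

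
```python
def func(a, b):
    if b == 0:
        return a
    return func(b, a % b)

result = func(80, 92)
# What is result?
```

func(80, 92) -> func(92, 80) -> func(80, 12) -> func(12, 8) -> func(8, 4) -> func(4, 0) -> 4

Answer: 4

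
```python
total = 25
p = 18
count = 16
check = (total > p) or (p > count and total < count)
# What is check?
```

Trace:
`total = 25` → total = 25
`p = 18` → p = 18
`count = 16` → count = 16
`check = (total > p) or (p > count and total < count)` → check = True
So check = True

Answer: True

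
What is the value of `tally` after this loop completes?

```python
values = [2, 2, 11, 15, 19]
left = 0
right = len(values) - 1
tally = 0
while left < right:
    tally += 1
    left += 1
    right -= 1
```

Iterations until pointers meet (list length 5)
`tally` takes the values: 0 → 1 → 2

Answer: 2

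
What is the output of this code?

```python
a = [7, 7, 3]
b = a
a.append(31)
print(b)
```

Key concept: basic list aliasing.
Step by step:
`a = [7, 7, 3]` → a = [7, 7, 3]
`b = a` → b = [7, 7, 3] (same object as a)
`a.append(31)` → a = [7, 7, 3, 31] (same object as b); b = [7, 7, 3, 31] (same object as a)
`print(b)` → prints [7, 7, 3, 31]

Answer: [7, 7, 3, 31]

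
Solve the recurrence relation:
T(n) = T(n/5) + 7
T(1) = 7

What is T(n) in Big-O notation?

Each step divides n by 5 and adds 7. After log_5(n) steps we reach T(1)=7. So T(n) = 7·log_5(n) + 7 = O(log n).

Answer: O(log n)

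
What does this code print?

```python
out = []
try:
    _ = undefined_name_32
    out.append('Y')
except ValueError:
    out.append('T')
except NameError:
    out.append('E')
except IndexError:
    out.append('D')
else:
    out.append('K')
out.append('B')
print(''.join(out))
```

Execution trace: 'E' (except NameError) → 'B' (after the try/except). Output: EB

Answer: EB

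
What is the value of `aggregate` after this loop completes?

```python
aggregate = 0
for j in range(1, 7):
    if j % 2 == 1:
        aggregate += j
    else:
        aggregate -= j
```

Add odd, subtract even
`aggregate` takes the values: 0 → 1 → -1 → 2 → -2 → 3 → -3

Answer: -3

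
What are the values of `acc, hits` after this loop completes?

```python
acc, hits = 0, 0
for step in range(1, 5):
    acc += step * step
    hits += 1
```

Sum of squares and count
`acc, hits` takes the values: (0, 0) → (1, 0) → (1, 1) → (5, 1) → (5, 2) → (14, 2) → (14, 3) → (30, 3) → (30, 4)

Answer: 30, 4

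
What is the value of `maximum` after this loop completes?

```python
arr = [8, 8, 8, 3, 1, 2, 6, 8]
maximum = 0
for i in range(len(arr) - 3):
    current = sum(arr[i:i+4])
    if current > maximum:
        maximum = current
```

Max sum of 4-element window in [8, 8, 8, 3, 1, 2, 6, 8]
`maximum` takes the values: 0 → 27

Answer: 27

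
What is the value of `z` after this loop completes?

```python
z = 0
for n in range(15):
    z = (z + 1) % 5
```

Increment mod 5, 15 times = 0
`z` takes the values: 0 → 1 → 2 → 3 → 4 → 0 → 1 → 2 → 3 → 4 → 0 → 1 → 2 → 3 → 4 → 0

Answer: 0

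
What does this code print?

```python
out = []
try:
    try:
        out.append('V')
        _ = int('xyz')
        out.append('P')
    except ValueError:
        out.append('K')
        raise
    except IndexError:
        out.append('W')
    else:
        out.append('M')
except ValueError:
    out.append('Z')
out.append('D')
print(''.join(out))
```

Execution trace: 'V' (inner try body) → 'K' (inner except ValueError) → 'Z' (outer except ValueError) → 'D' (after the try/except). Output: VKZD

Answer: VKZD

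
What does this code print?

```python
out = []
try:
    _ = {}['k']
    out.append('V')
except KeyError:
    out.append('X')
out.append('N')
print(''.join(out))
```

Execution trace: 'X' (except KeyError) → 'N' (after the try/except). Output: XN

Answer: XN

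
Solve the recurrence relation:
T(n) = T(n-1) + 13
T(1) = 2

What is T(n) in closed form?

Unrolling: T(n) = T(1) + 13·(n-1) = 2 + 13(n-1) = 13n - 11.

Answer: T(n) = 13n - 11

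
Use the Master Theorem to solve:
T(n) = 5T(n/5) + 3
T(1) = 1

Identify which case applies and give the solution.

a=5, b=5, f(n)=3. log_5(5) = 1. Since c=0 < 1, Case 1 applies: T(n) = Θ(n^log_b(a)) = O(n).

Answer: O(n) - Case 1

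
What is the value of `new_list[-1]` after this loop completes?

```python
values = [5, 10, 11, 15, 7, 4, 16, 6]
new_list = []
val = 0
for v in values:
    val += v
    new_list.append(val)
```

Cumulative sum ends at 74
`new_list` takes the values: [] → [5] → [5, 15] → [5, 15, 26] → [5, 15, 26, 41] → [5, 15, 26, 41, 48] → [5, 15, 26, 41, 48, 52] → [5, 15, 26, 41, 48, 52, 68] → [5, 15, 26, 41, 48, 52, 68, 74]
So `new_list[-1]` = 74

Answer: 74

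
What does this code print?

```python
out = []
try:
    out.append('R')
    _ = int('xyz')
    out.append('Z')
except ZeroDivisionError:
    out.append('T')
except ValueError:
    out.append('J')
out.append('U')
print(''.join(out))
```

Execution trace: 'R' (try body) → 'J' (except ValueError) → 'U' (after the try/except). Output: RJU

Answer: RJU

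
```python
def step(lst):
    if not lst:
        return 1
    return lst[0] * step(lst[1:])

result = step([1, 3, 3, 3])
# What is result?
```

Product over [1, 3, 3, 3] = 1 * 3 * 3 * 3 = 27

Answer: 27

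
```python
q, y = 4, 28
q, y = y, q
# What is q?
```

Trace:
`q, y = 4, 28` → q = 4; y = 28
`q, y = y, q` → q = 28; y = 4
So q = 28

Answer: 28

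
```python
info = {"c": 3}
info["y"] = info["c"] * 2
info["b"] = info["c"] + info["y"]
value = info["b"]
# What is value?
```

Trace:
`info = {"c": 3}` → info = {'c': 3}
`info["y"] = info["c"] * 2` → info = {'c': 3, 'y': 6}
`info["b"] = info["c"] + info["y"]` → info = {'c': 3, 'y': 6, 'b': 9}
`value = info["b"]` → value = 9
So value = 9

Answer: 9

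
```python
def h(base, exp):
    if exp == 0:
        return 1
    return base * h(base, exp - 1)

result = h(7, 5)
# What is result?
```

h(7, 5) = 7 * 7 * 7 * 7 * 7 = 16807

Answer: 16807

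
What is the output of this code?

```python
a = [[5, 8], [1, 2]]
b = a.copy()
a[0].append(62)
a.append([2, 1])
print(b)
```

Key concept: shallow copy with nested lists.
Step by step:
`a = [[5, 8], [1, 2]]` → a = [[5, 8], [1, 2]]
`b = a.copy()` → b = [[5, 8], [1, 2]]
`a[0].append(62)` → a = [[5, 8, 62], [1, 2]]; b = [[5, 8, 62], [1, 2]]
`a.append([2, 1])` → a = [[5, 8, 62], [1, 2], [2, 1]]
`print(b)` → prints [[5, 8, 62], [1, 2]]

Answer: [[5, 8, 62], [1, 2]]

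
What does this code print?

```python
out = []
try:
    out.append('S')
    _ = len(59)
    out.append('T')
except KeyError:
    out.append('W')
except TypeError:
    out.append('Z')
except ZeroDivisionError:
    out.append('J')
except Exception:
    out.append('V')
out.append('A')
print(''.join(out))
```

Execution trace: 'S' (try body) → 'Z' (except TypeError) → 'A' (after the try/except). Output: SZA

Answer: SZA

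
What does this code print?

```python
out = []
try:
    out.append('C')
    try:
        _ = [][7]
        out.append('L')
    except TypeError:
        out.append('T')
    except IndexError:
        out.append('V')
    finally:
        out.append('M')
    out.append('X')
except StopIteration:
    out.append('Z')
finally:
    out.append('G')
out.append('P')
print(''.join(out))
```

Execution trace: 'C' (try body) → 'V' (inner except IndexError) → 'M' (inner finally) → 'X' (try body, no exception) → 'G' (finally) → 'P' (after the try/except). Output: CVMXGP

Answer: CVMXGP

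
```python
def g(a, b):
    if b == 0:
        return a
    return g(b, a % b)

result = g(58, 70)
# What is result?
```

g(58, 70) -> g(70, 58) -> g(58, 12) -> g(12, 10) -> g(10, 2) -> g(2, 0) -> 2

Answer: 2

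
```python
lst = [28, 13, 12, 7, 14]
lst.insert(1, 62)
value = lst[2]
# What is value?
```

Trace:
`lst = [28, 13, 12, 7, 14]` → lst = [28, 13, 12, 7, 14]
`lst.insert(1, 62)` → lst = [28, 62, 13, 12, 7, 14]
`value = lst[2]` → value = 13
So value = 13

Answer: 13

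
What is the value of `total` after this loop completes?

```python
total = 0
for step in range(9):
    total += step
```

Sum of 0 to 8 = 36
`total` takes the values: 0 → 1 → 3 → 6 → 10 → 15 → 21 → 28 → 36

Answer: 36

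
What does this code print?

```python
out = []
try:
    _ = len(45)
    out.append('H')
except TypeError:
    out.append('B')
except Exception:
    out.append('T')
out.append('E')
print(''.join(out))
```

Execution trace: 'B' (except TypeError) → 'E' (after the try/except). Output: BE

Answer: BE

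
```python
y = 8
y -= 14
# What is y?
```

Trace:
`y = 8` → y = 8
`y -= 14` → y = -6
So y = -6

Answer: -6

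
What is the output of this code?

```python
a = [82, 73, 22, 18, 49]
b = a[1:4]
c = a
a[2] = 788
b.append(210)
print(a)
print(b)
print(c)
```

Key concept: slice vs alias.
Step by step:
`a = [82, 73, 22, 18, 49]` → a = [82, 73, 22, 18, 49]
`b = a[1:4]` → b = [73, 22, 18]
`c = a` → c = [82, 73, 22, 18, 49] (same object as a)
`a[2] = 788` → a = [82, 73, 788, 18, 49] (same object as c); c = [82, 73, 788, 18, 49] (same object as a)
`b.append(210)` → b = [73, 22, 18, 210]
`print(a)` → prints [82, 73, 788, 18, 49]
`print(b)` → prints [73, 22, 18, 210]
`print(c)` → prints [82, 73, 788, 18, 49]

Answer:
[82, 73, 788, 18, 49]
[73, 22, 18, 210]
[82, 73, 788, 18, 49]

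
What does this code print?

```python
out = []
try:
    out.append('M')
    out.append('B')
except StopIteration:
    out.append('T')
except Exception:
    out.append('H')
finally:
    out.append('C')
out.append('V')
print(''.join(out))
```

Execution trace: 'M' (try body) → 'B' (try body, no exception) → 'C' (finally) → 'V' (after the try/except). Output: MBCV

Answer: MBCV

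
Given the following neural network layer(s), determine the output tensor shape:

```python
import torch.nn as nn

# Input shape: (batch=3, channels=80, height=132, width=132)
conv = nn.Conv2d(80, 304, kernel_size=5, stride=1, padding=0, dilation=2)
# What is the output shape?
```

Input: (3, 80, 132, 132) -> Output: (3, 304, 124, 124)

Answer: (3, 304, 124, 124)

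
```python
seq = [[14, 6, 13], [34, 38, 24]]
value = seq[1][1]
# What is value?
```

Trace:
`seq = [[14, 6, 13], [34, 38, 24]]` → seq = [[14, 6, 13], [34, 38, 24]]
`value = seq[1][1]` → value = 38
So value = 38

Answer: 38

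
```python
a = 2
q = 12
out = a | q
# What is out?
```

Trace:
`a = 2` → a = 2
`q = 12` → q = 12
`out = a | q` → out = 14
So out = 14

Answer: 14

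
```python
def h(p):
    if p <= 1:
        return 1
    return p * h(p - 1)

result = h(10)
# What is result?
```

h(10) = 10 * 9 * 8 * 7 * 6 * 5 * 4 * 3 * 2 * 1 = 3628800

Answer: 3628800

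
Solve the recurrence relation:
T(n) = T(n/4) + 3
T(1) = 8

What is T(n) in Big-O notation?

Each step divides n by 4 and adds 3. After log_4(n) steps we reach T(1)=8. So T(n) = 3·log_4(n) + 8 = O(log n).

Answer: O(log n)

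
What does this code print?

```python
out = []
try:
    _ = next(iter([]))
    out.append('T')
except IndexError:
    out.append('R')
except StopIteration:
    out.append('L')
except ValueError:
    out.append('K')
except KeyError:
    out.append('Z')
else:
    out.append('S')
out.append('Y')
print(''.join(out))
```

Execution trace: 'L' (except StopIteration) → 'Y' (after the try/except). Output: LY

Answer: LY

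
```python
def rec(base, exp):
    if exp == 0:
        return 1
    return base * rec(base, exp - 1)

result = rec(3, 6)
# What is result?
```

rec(3, 6) = 3 * 3 * 3 * 3 * 3 * 3 = 729

Answer: 729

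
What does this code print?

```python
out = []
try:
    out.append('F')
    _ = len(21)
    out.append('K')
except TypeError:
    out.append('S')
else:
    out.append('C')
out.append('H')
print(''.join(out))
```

Execution trace: 'F' (try body) → 'S' (except TypeError) → 'H' (after the try/except). Output: FSH

Answer: FSH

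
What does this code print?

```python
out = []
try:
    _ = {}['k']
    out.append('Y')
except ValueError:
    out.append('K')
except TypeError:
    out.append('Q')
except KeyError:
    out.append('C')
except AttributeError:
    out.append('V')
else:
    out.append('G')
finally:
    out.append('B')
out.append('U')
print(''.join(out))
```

Execution trace: 'C' (except KeyError) → 'B' (finally) → 'U' (after the try/except). Output: CBU

Answer: CBU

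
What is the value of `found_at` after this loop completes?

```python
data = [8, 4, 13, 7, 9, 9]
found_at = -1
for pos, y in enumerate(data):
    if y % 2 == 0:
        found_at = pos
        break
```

First even number index in [8, 4, 13, 7, 9, 9]
`found_at` takes the values: -1 → 0

Answer: 0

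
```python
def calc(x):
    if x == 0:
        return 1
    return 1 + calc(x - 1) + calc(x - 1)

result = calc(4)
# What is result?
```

calc(x) = 1 + 2·calc(x-1), calc(0)=1. Closed form: (1+1)·2^4 - 1 = 31.

Answer: 31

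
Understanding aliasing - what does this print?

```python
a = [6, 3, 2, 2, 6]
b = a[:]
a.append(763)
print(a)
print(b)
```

Key concept: slice [:] creates copy.
Step by step:
`a = [6, 3, 2, 2, 6]` → a = [6, 3, 2, 2, 6]
`b = a[:]` → b = [6, 3, 2, 2, 6]
`a.append(763)` → a = [6, 3, 2, 2, 6, 763]
`print(a)` → prints [6, 3, 2, 2, 6, 763]
`print(b)` → prints [6, 3, 2, 2, 6]

Answer:
[6, 3, 2, 2, 6, 763]
[6, 3, 2, 2, 6]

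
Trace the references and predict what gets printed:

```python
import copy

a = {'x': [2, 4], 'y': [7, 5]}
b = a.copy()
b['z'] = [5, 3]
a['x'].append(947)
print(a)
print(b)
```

Key concept: shallow copy of dict with mutable values.
Step by step:
`a = {'x': [2, 4], 'y': [7, 5]}` → a = {'x': [2, 4], 'y': [7, 5]}
`b = a.copy()` → b = {'x': [2, 4], 'y': [7, 5]}
`b['z'] = [5, 3]` → b = {'x': [2, 4], 'y': [7, 5], 'z': [5, 3]}
`a['x'].append(947)` → a = {'x': [2, 4, 947], 'y': [7, 5]}; b = {'x': [2, 4, 947], 'y': [7, 5], 'z': [5, 3]}
`print(a)` → prints {'x': [2, 4, 947], 'y': [7, 5]}
`print(b)` → prints {'x': [2, 4, 947], 'y': [7, 5], 'z': [5, 3]}

Answer:
{'x': [2, 4, 947], 'y': [7, 5]}
{'x': [2, 4, 947], 'y': [7, 5], 'z': [5, 3]}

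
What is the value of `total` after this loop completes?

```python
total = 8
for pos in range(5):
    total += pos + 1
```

Start at 8, add 1 to 5 = 23
`total` takes the values: 8 → 9 → 11 → 14 → 18 → 23

Answer: 23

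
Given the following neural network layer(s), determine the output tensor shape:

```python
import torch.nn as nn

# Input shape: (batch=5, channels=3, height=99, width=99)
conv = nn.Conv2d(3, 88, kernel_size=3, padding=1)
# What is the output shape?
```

Input: (5, 3, 99, 99) -> Output: (5, 88, 99, 99)

Answer: (5, 88, 99, 99)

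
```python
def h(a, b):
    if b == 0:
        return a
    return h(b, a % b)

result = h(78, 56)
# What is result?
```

h(78, 56) -> h(56, 22) -> h(22, 12) -> h(12, 10) -> h(10, 2) -> h(2, 0) -> 2

Answer: 2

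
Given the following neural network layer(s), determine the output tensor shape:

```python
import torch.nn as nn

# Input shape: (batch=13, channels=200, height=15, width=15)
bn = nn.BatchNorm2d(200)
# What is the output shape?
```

Input: (13, 200, 15, 15) -> Output: (13, 200, 15, 15)

Answer: (13, 200, 15, 15)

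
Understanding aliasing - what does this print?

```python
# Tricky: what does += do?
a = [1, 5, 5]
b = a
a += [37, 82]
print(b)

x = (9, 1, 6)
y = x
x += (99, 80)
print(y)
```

Key concept: += behavior differs for mutable vs immutable.
Step by step:
`a = [1, 5, 5]` → a = [1, 5, 5]
`b = a` → b = [1, 5, 5] (same object as a)
`a += [37, 82]` → a = [1, 5, 5, 37, 82] (same object as b); b = [1, 5, 5, 37, 82] (same object as a)
`print(b)` → prints [1, 5, 5, 37, 82]
`x = (9, 1, 6)` → x = (9, 1, 6)
`y = x` → y = (9, 1, 6)
`x += (99, 80)` → x = (9, 1, 6, 99, 80)
`print(y)` → prints (9, 1, 6)

Answer:
[1, 5, 5, 37, 82]
(9, 1, 6)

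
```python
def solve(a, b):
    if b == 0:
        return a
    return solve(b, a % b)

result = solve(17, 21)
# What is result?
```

solve(17, 21) -> solve(21, 17) -> solve(17, 4) -> solve(4, 1) -> solve(1, 0) -> 1

Answer: 1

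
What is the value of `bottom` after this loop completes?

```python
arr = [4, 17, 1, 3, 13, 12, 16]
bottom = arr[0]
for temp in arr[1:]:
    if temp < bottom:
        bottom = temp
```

Minimum of [4, 17, 1, 3, 13, 12, 16]
`bottom` takes the values: 4 → 1

Answer: 1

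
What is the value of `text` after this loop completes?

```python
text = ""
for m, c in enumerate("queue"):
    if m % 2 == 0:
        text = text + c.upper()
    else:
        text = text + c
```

Uppercase even positions in 'queue'
`text` takes the values: "" → "Q" → "Qu" → "QuE" → "QuEu" → "QuEuE"

Answer: "QuEuE"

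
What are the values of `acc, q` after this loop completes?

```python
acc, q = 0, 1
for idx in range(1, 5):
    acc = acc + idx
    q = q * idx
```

Sum and factorial of 1 to 4
`acc, q` takes the values: (0, 1) → (1, 1) → (3, 1) → (3, 2) → (6, 2) → (6, 6) → (10, 6) → (10, 24)

Answer: 10, 24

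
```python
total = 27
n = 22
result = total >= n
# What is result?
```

Trace:
`total = 27` → total = 27
`n = 22` → n = 22
`result = total >= n` → result = True
So result = True

Answer: True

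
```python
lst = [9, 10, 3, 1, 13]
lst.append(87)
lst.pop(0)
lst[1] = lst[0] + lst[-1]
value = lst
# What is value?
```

Trace:
`lst = [9, 10, 3, 1, 13]` → lst = [9, 10, 3, 1, 13]
`lst.append(87)` → lst = [9, 10, 3, 1, 13, 87]
`lst.pop(0)` → lst = [10, 3, 1, 13, 87]
`lst[1] = lst[0] + lst[-1]` → lst = [10, 97, 1, 13, 87]
`value = lst` → value = [10, 97, 1, 13, 87]
So value = [10, 97, 1, 13, 87]

Answer: [10, 97, 1, 13, 87]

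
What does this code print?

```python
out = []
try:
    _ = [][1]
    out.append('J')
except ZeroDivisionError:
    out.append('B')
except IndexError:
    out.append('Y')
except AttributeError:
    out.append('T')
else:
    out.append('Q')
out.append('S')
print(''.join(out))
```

Execution trace: 'Y' (except IndexError) → 'S' (after the try/except). Output: YS

Answer: YS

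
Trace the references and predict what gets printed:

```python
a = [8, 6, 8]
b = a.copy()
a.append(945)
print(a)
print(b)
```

Key concept: list.copy() creates independent copy.
Step by step:
`a = [8, 6, 8]` → a = [8, 6, 8]
`b = a.copy()` → b = [8, 6, 8]
`a.append(945)` → a = [8, 6, 8, 945]
`print(a)` → prints [8, 6, 8, 945]
`print(b)` → prints [8, 6, 8]

Answer:
[8, 6, 8, 945]
[8, 6, 8]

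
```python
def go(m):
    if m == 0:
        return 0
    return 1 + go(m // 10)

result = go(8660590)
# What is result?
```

Count of digits of 8660590: 7

Answer: 7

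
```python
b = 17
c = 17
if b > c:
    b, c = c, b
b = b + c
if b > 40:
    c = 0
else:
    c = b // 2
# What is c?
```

Trace:
`b = 17` → b = 17
`c = 17` → c = 17
`if b > c: ...` → b > c is False → no variable changes
`b = b + c` → b = 34
`if b > 40: ...` → b > 40 is False, take else branch → no variable changes
So c = 17

Answer: 17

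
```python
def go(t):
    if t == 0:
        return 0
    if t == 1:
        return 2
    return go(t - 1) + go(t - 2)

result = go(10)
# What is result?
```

Build up from base cases: go(0)=0, go(1)=2, go(2)=2, go(3)=4, go(4)=6, go(5)=10, go(6)=16, ..., go(10)=110

Answer: 110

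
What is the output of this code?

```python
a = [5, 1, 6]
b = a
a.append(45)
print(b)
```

Key concept: basic list aliasing.
Step by step:
`a = [5, 1, 6]` → a = [5, 1, 6]
`b = a` → b = [5, 1, 6] (same object as a)
`a.append(45)` → a = [5, 1, 6, 45] (same object as b); b = [5, 1, 6, 45] (same object as a)
`print(b)` → prints [5, 1, 6, 45]

Answer: [5, 1, 6, 45]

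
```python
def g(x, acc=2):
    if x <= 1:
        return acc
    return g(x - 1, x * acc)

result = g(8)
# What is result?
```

Accumulator trace (n, acc): (8, 2) -> (7, 16) -> (6, 112) -> (5, 672) -> (4, 3360) -> (3, 13440) -> (2, 40320) -> (1, 80640) -> return 80640

Answer: 80640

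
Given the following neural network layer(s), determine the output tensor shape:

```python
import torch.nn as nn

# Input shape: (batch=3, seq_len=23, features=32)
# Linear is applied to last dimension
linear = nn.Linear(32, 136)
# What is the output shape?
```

Input: (3, 23, 32) -> Output: (3, 23, 136)

Answer: (3, 23, 136)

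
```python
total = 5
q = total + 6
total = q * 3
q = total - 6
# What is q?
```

Trace:
`total = 5` → total = 5
`q = total + 6` → q = 11
`total = q * 3` → total = 33
`q = total - 6` → q = 27
So q = 27

Answer: 27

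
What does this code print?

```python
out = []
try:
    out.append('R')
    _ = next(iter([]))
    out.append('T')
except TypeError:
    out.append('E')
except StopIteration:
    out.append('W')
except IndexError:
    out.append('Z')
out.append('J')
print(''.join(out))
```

Execution trace: 'R' (try body) → 'W' (except StopIteration) → 'J' (after the try/except). Output: RWJ

Answer: RWJ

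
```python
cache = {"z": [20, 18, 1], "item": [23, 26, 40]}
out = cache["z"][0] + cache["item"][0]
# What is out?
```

Trace:
`cache = {"z": [20, 18, 1], "item": [23, 26, 40]}` → cache = {'z': [20, 18, 1], 'item': [23, 26, 40]}
`out = cache["z"][0] + cache["item"][0]` → out = 43
So out = 43

Answer: 43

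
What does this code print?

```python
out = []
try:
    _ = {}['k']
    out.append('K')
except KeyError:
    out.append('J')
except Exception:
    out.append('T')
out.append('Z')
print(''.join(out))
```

Execution trace: 'J' (except KeyError) → 'Z' (after the try/except). Output: JZ

Answer: JZ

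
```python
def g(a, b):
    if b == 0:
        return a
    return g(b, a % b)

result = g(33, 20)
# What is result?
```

g(33, 20) -> g(20, 13) -> g(13, 7) -> g(7, 6) -> g(6, 1) -> g(1, 0) -> 1

Answer: 1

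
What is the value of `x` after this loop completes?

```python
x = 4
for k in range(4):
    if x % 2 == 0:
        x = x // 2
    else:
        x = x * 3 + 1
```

Collatz-style transformation from 4
`x` takes the values: 4 → 2 → 1 → 4 → 2

Answer: 2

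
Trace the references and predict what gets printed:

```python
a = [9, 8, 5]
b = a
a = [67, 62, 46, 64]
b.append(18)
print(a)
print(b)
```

Key concept: rebinding vs mutation: a is rebound to a new list, b still points at the original.
Step by step:
`a = [9, 8, 5]` → a = [9, 8, 5]
`b = a` → b = [9, 8, 5] (same object as a)
`a = [67, 62, 46, 64]` → a = [67, 62, 46, 64]
`b.append(18)` → b = [9, 8, 5, 18]
`print(a)` → prints [67, 62, 46, 64]
`print(b)` → prints [9, 8, 5, 18]

Answer:
[67, 62, 46, 64]
[9, 8, 5, 18]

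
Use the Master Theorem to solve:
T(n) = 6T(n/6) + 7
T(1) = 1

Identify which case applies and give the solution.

a=6, b=6, f(n)=7. log_6(6) = 1. Since c=0 < 1, Case 1 applies: T(n) = Θ(n^log_b(a)) = O(n).

Answer: O(n) - Case 1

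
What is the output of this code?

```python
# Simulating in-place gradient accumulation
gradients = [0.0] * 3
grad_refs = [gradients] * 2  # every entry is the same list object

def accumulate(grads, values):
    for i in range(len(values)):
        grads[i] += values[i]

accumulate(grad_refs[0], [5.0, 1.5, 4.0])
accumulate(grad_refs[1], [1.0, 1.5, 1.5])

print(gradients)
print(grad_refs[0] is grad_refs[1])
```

Key concept: gradient accumulation aliasing.
Step by step:
`gradients = [0.0] * 3` → gradients = [0.0, 0.0, 0.0]
`grad_refs = [gradients] * 2` → grad_refs = [[0.0, 0.0, 0.0], [0.0, 0.0, 0.0]]
`accumulate(grad_refs[0], [5.0, 1.5, 4.0])` → gradients = [5.0, 1.5, 4.0]; grad_refs = [[5.0, 1.5, 4.0], [5.0, 1.5, 4.0]]
`accumulate(grad_refs[1], [1.0, 1.5, 1.5])` → gradients = [6.0, 3.0, 5.5]; grad_refs = [[6.0, 3.0, 5.5], [6.0, 3.0, 5.5]]
`print(gradients)` → prints [6.0, 3.0, 5.5]
`print(grad_refs[0] is grad_refs[1])` → prints True

Answer:
[6.0, 3.0, 5.5]
True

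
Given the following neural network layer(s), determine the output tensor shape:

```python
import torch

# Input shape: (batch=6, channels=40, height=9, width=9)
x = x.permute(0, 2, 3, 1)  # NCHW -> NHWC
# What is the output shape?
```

Input: (6, 40, 9, 9) -> Output: (6, 9, 9, 40)

Answer: (6, 9, 9, 40)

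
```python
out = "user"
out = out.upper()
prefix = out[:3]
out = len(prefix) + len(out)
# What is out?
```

Trace:
`out = "user"` → out = 'user'
`out = out.upper()` → out = 'USER'
`prefix = out[:3]` → prefix = 'USE'
`out = len(prefix) + len(out)` → out = 7
So out = 7

Answer: 7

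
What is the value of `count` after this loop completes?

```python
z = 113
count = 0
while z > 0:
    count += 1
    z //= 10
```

Count digits by repeated division by 10
`count` takes the values: 0 → 1 → 2 → 3

Answer: 3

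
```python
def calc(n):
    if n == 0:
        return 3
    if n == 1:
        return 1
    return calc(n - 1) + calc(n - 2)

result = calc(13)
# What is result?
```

Build up from base cases: calc(0)=3, calc(1)=1, calc(2)=4, calc(3)=5, calc(4)=9, calc(5)=14, calc(6)=23, ..., calc(13)=665

Answer: 665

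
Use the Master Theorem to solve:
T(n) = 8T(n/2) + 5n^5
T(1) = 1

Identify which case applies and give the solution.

a=8, b=2, f(n)=5n^5. log_2(8) = 3. Since c=5 > 3 and the regularity condition holds (8(n/2)^5 = (8/2^5)n^5 with 8/2^5 < 1), Case 3 applies: T(n) = Θ(f(n)) = O(n^5).

Answer: O(n^5) - Case 3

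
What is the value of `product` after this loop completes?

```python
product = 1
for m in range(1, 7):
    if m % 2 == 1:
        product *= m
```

Product of odd numbers 1 to 6
`product` takes the values: 1 → 3 → 15

Answer: 15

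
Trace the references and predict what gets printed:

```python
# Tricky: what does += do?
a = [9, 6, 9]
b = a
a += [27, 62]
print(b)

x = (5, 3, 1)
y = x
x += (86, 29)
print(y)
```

Key concept: += behavior differs for mutable vs immutable.
Step by step:
`a = [9, 6, 9]` → a = [9, 6, 9]
`b = a` → b = [9, 6, 9] (same object as a)
`a += [27, 62]` → a = [9, 6, 9, 27, 62] (same object as b); b = [9, 6, 9, 27, 62] (same object as a)
`print(b)` → prints [9, 6, 9, 27, 62]
`x = (5, 3, 1)` → x = (5, 3, 1)
`y = x` → y = (5, 3, 1)
`x += (86, 29)` → x = (5, 3, 1, 86, 29)
`print(y)` → prints (5, 3, 1)

Answer:
[9, 6, 9, 27, 62]
(5, 3, 1)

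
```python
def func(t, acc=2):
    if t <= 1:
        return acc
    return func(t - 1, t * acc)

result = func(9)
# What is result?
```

Accumulator trace (n, acc): (9, 2) -> (8, 18) -> (7, 144) -> (6, 1008) -> (5, 6048) -> (4, 30240) -> (3, 120960) -> (2, 362880) -> (1, 725760) -> return 725760

Answer: 725760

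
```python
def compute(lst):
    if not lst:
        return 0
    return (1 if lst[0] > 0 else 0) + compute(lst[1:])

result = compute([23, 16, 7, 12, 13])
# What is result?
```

Count of positive elements in [23, 16, 7, 12, 13] = 5

Answer: 5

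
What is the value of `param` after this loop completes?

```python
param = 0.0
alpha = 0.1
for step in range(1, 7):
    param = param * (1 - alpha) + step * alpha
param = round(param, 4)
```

Moving average with lr=0.1
`param` takes the values: 0.0 → 0.1 → 0.29 → 0.561 → 0.9049 → 1.31441 → 1.782969 → 1.783

Answer: 1.783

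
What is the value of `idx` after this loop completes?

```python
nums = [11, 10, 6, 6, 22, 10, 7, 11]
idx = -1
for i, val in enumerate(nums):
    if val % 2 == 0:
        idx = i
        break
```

First even number index in [11, 10, 6, 6, 22, 10, 7, 11]
`idx` takes the values: -1 → 1

Answer: 1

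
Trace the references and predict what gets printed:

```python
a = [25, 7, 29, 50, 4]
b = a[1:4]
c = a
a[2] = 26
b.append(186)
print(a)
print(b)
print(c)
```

Key concept: slice vs alias.
Step by step:
`a = [25, 7, 29, 50, 4]` → a = [25, 7, 29, 50, 4]
`b = a[1:4]` → b = [7, 29, 50]
`c = a` → c = [25, 7, 29, 50, 4] (same object as a)
`a[2] = 26` → a = [25, 7, 26, 50, 4] (same object as c); c = [25, 7, 26, 50, 4] (same object as a)
`b.append(186)` → b = [7, 29, 50, 186]
`print(a)` → prints [25, 7, 26, 50, 4]
`print(b)` → prints [7, 29, 50, 186]
`print(c)` → prints [25, 7, 26, 50, 4]

Answer:
[25, 7, 26, 50, 4]
[7, 29, 50, 186]
[25, 7, 26, 50, 4]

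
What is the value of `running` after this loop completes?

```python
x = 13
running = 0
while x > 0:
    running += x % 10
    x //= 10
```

Sum digits of 13
`running` takes the values: 0 → 3 → 4

Answer: 4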